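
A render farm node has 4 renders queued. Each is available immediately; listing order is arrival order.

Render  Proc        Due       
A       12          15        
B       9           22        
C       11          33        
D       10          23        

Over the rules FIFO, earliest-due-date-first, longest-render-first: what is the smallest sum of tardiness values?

17

FIFO (arrival order): A B C D.
A: 0→12, due 15, tardiness 0
B: 12→21, due 22, tardiness 0
C: 21→32, due 33, tardiness 0
D: 32→42, due 23, tardiness 19
Sum = 0+0+0+19 = 19.
EDD (increasing due date): A B D C.
A: 0→12, due 15, tardiness 0
B: 12→21, due 22, tardiness 0
D: 21→31, due 23, tardiness 8
C: 31→42, due 33, tardiness 9
Sum = 0+0+8+9 = 17.
LPT (decreasing processing time): A C D B.
A: 0→12, due 15, tardiness 0
C: 12→23, due 33, tardiness 0
D: 23→33, due 23, tardiness 10
B: 33→42, due 22, tardiness 20
Sum = 0+0+10+20 = 30.
FIFO 19, EDD 17, LPT 30 → minimum 17.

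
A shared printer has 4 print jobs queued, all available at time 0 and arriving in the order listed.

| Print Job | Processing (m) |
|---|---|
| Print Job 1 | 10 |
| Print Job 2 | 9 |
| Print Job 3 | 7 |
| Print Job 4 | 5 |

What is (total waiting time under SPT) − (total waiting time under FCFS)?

SPT (increasing processing time): Print Job 4 Print Job 3 Print Job 2 Print Job 1.
Print Job 4: waits 0, runs 0→5
Print Job 3: waits 5, runs 5→12
Print Job 2: waits 12, runs 12→21
Print Job 1: waits 21, runs 21→31
Sum = 0+5+12+21 = 38.
FIFO (arrival order): Print Job 1 Print Job 2 Print Job 3 Print Job 4.
Print Job 1: waits 0, runs 0→10
Print Job 2: waits 10, runs 10→19
Print Job 3: waits 19, runs 19→26
Print Job 4: waits 26, runs 26→31
Sum = 0+10+19+26 = 55.
Difference = 38 − 55 = -17.

-17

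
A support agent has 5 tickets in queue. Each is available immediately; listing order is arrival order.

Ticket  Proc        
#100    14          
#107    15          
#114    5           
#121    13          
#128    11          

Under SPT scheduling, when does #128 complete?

16

SPT (increasing processing time): #114 #128 #121 #100 #107.
#114: 0→5
#128: 5→16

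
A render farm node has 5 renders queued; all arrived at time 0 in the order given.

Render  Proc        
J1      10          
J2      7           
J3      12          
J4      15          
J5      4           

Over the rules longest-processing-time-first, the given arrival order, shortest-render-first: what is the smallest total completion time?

117

LPT (decreasing processing time): J4 J3 J1 J2 J5.
J4: 0→15
J3: 15→27
J1: 27→37
J2: 37→44
J5: 44→48
Sum = 15+27+37+44+48 = 171.
FIFO (arrival order): J1 J2 J3 J4 J5.
J1: 0→10
J2: 10→17
J3: 17→29
J4: 29→44
J5: 44→48
Sum = 10+17+29+44+48 = 148.
SPT (increasing processing time): J5 J2 J1 J3 J4.
J5: 0→4
J2: 4→11
J1: 11→21
J3: 21→33
J4: 33→48
Sum = 4+11+21+33+48 = 117.
LPT 171, FIFO 148, SPT 117 → minimum 117.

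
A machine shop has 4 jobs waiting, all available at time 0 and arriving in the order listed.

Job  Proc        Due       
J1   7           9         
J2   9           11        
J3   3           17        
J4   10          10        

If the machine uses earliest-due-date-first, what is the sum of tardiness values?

34

EDD (increasing due date): J1 J4 J2 J3.
J1: 0→7, due 9, tardiness 0
J4: 7→17, due 10, tardiness 7
J2: 17→26, due 11, tardiness 15
J3: 26→29, due 17, tardiness 12
Sum = 0+7+15+12 = 34.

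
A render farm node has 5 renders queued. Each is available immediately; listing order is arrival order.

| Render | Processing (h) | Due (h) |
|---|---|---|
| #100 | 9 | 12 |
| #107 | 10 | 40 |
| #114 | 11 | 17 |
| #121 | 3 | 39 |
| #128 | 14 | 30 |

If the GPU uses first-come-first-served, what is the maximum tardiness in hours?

FIFO (arrival order): #100 #107 #114 #121 #128.
#100: 0→9, due 12, tardiness 0
#107: 9→19, due 40, tardiness 0
#114: 19→30, due 17, tardiness 13
#121: 30→33, due 39, tardiness 0
#128: 33→47, due 30, tardiness 17
Maximum = 17.

17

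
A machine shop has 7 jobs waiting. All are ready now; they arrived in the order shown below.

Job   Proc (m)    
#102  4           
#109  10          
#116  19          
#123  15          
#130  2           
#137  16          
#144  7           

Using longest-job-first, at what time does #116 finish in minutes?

19

LPT (decreasing processing time): #116 #137 #123 #109 #144 #102 #130.
#116: 0→19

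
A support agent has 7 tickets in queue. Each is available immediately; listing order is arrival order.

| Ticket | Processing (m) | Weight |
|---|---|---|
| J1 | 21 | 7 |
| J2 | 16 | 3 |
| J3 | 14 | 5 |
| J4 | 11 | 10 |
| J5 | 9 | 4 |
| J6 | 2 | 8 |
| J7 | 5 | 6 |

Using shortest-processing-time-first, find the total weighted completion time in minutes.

1314

SPT (increasing processing time): J6 J7 J5 J4 J3 J2 J1.
J6: finishes 2, weight 8, w·C = 16
J7: finishes 7, weight 6, w·C = 42
J5: finishes 16, weight 4, w·C = 64
J4: finishes 27, weight 10, w·C = 270
J3: finishes 41, weight 5, w·C = 205
J2: finishes 57, weight 3, w·C = 171
J1: finishes 78, weight 7, w·C = 546
Sum = 16+42+64+270+205+171+546 = 1314.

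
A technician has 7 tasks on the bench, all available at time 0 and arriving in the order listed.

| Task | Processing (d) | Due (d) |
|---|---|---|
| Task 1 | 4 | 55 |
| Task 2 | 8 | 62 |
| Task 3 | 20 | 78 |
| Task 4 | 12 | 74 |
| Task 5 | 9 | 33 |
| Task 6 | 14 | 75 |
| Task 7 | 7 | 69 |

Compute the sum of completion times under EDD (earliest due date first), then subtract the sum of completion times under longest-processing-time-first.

EDD (increasing due date): Task 5 Task 1 Task 2 Task 7 Task 4 Task 6 Task 3.
Task 5: 0→9
Task 1: 9→13
Task 2: 13→21
Task 7: 21→28
Task 4: 28→40
Task 6: 40→54
Task 3: 54→74
Sum = 9+13+21+28+40+54+74 = 239.
LPT (decreasing processing time): Task 3 Task 6 Task 4 Task 5 Task 2 Task 7 Task 1.
Task 3: 0→20
Task 6: 20→34
Task 4: 34→46
Task 5: 46→55
Task 2: 55→63
Task 7: 63→70
Task 1: 70→74
Sum = 20+34+46+55+63+70+74 = 362.
Difference = 239 − 362 = -123.

-123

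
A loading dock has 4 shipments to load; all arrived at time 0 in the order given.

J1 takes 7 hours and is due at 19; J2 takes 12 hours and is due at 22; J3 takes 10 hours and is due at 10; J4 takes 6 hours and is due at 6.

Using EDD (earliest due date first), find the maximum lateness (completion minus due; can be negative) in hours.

EDD (increasing due date): J4 J3 J1 J2.
J4: 0→6, due 6, lateness 0
J3: 6→16, due 10, lateness 6
J1: 16→23, due 19, lateness 4
J2: 23→35, due 22, lateness 13
Maximum = 13.

13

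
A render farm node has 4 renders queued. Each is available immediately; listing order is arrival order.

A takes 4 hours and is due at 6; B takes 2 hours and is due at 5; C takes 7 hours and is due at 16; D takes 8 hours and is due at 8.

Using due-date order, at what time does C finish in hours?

EDD (increasing due date): B A D C.
B: 0→2
A: 2→6
D: 6→14
C: 14→21

21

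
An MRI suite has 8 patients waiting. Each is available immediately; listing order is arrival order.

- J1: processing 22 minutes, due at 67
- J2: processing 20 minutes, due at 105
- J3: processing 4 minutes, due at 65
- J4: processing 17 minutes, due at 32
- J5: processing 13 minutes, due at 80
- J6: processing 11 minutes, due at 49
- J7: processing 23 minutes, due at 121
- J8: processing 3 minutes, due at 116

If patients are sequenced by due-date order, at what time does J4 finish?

EDD (increasing due date): J4 J6 J3 J1 J5 J2 J8 J7.
J4: 0→17

17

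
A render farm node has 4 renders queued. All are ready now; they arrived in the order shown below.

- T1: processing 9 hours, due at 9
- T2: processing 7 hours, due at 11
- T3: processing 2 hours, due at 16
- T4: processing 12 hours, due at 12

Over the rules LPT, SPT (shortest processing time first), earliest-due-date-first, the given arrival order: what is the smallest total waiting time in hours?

LPT (decreasing processing time): T4 T1 T2 T3.
T4: waits 0, runs 0→12
T1: waits 12, runs 12→21
T2: waits 21, runs 21→28
T3: waits 28, runs 28→30
Sum = 0+12+21+28 = 61.
SPT (increasing processing time): T3 T2 T1 T4.
T3: waits 0, runs 0→2
T2: waits 2, runs 2→9
T1: waits 9, runs 9→18
T4: waits 18, runs 18→30
Sum = 0+2+9+18 = 29.
EDD (increasing due date): T1 T2 T4 T3.
T1: waits 0, runs 0→9
T2: waits 9, runs 9→16
T4: waits 16, runs 16→28
T3: waits 28, runs 28→30
Sum = 0+9+16+28 = 53.
FIFO (arrival order): T1 T2 T3 T4.
T1: waits 0, runs 0→9
T2: waits 9, runs 9→16
T3: waits 16, runs 16→18
T4: waits 18, runs 18→30
Sum = 0+9+16+18 = 43.
LPT 61, SPT 29, EDD 53, FIFO 43 → minimum 29.

29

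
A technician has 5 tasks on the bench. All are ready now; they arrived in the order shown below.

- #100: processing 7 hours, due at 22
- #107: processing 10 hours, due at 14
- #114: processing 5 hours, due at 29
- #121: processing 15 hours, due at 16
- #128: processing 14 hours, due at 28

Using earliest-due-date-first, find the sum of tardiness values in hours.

EDD (increasing due date): #107 #121 #100 #128 #114.
#107: 0→10, due 14, tardiness 0
#121: 10→25, due 16, tardiness 9
#100: 25→32, due 22, tardiness 10
#128: 32→46, due 28, tardiness 18
#114: 46→51, due 29, tardiness 22
Sum = 0+9+10+18+22 = 59.

59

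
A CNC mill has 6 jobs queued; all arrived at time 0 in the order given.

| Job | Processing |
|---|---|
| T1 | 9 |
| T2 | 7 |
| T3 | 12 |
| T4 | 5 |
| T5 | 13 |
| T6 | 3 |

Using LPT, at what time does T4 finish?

46

LPT (decreasing processing time): T5 T3 T1 T2 T4 T6.
T5: 0→13
T3: 13→25
T1: 25→34
T2: 34→41
T4: 41→46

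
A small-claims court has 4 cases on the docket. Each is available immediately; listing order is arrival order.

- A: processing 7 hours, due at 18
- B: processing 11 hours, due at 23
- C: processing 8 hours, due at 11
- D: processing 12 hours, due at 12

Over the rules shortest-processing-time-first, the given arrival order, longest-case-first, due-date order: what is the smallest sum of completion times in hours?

86

SPT (increasing processing time): A C B D.
A: 0→7
C: 7→15
B: 15→26
D: 26→38
Sum = 7+15+26+38 = 86.
FIFO (arrival order): A B C D.
A: 0→7
B: 7→18
C: 18→26
D: 26→38
Sum = 7+18+26+38 = 89.
LPT (decreasing processing time): D B C A.
D: 0→12
B: 12→23
C: 23→31
A: 31→38
Sum = 12+23+31+38 = 104.
EDD (increasing due date): C D A B.
C: 0→8
D: 8→20
A: 20→27
B: 27→38
Sum = 8+20+27+38 = 93.
SPT 86, FIFO 89, LPT 104, EDD 93 → minimum 86.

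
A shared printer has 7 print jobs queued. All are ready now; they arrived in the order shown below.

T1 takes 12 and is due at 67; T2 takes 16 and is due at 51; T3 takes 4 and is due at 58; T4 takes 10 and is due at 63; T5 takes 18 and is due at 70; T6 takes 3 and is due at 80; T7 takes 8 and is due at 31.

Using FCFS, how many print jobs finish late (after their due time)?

1

FIFO (arrival order): T1 T2 T3 T4 T5 T6 T7.
T1: 0→12, due 67, tardiness 0
T2: 12→28, due 51, tardiness 0
T3: 28→32, due 58, tardiness 0
T4: 32→42, due 63, tardiness 0
T5: 42→60, due 70, tardiness 0
T6: 60→63, due 80, tardiness 0
T7: 63→71, due 31, tardiness 40
Late print jobs: 1.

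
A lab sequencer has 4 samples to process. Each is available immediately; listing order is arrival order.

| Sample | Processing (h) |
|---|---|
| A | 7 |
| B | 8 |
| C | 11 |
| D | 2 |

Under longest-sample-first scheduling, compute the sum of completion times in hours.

LPT (decreasing processing time): C B A D.
C: 0→11
B: 11→19
A: 19→26
D: 26→28
Sum = 11+19+26+28 = 84.

84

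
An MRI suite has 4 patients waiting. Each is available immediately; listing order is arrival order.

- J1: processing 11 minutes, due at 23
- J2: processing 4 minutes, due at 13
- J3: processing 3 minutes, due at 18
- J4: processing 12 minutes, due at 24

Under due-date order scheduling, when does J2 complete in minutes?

EDD (increasing due date): J2 J3 J1 J4.
J2: 0→4

4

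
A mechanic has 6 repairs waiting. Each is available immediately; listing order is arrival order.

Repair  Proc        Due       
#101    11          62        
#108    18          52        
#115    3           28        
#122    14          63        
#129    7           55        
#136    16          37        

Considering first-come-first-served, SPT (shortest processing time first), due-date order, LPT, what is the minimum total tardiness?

FIFO (arrival order): #101 #108 #115 #122 #129 #136.
#101: 0→11, due 62, tardiness 0
#108: 11→29, due 52, tardiness 0
#115: 29→32, due 28, tardiness 4
#122: 32→46, due 63, tardiness 0
#129: 46→53, due 55, tardiness 0
#136: 53→69, due 37, tardiness 32
Sum = 0+0+4+0+0+32 = 36.
SPT (increasing processing time): #115 #129 #101 #122 #136 #108.
#115: 0→3, due 28, tardiness 0
#129: 3→10, due 55, tardiness 0
#101: 10→21, due 62, tardiness 0
#122: 21→35, due 63, tardiness 0
#136: 35→51, due 37, tardiness 14
#108: 51→69, due 52, tardiness 17
Sum = 0+0+0+0+14+17 = 31.
EDD (increasing due date): #115 #136 #108 #129 #101 #122.
#115: 0→3, due 28, tardiness 0
#136: 3→19, due 37, tardiness 0
#108: 19→37, due 52, tardiness 0
#129: 37→44, due 55, tardiness 0
#101: 44→55, due 62, tardiness 0
#122: 55→69, due 63, tardiness 6
Sum = 0+0+0+0+0+6 = 6.
LPT (decreasing processing time): #108 #136 #122 #101 #129 #115.
#108: 0→18, due 52, tardiness 0
#136: 18→34, due 37, tardiness 0
#122: 34→48, due 63, tardiness 0
#101: 48→59, due 62, tardiness 0
#129: 59→66, due 55, tardiness 11
#115: 66→69, due 28, tardiness 41
Sum = 0+0+0+0+11+41 = 52.
FIFO 36, SPT 31, EDD 6, LPT 52 → minimum 6.

6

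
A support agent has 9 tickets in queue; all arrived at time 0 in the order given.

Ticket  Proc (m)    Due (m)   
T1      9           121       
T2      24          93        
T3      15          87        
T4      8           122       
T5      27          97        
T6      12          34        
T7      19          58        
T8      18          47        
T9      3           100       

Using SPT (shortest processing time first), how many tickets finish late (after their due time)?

4

SPT (increasing processing time): T9 T4 T1 T6 T3 T8 T7 T2 T5.
T9: 0→3, due 100, tardiness 0
T4: 3→11, due 122, tardiness 0
T1: 11→20, due 121, tardiness 0
T6: 20→32, due 34, tardiness 0
T3: 32→47, due 87, tardiness 0
T8: 47→65, due 47, tardiness 18
T7: 65→84, due 58, tardiness 26
T2: 84→108, due 93, tardiness 15
T5: 108→135, due 97, tardiness 38
Late tickets: 4.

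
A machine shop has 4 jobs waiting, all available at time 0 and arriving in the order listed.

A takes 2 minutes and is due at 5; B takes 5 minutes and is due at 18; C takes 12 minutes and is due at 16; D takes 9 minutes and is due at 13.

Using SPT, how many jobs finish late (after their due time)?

SPT (increasing processing time): A B D C.
A: 0→2, due 5, tardiness 0
B: 2→7, due 18, tardiness 0
D: 7→16, due 13, tardiness 3
C: 16→28, due 16, tardiness 12
Late jobs: 2.

2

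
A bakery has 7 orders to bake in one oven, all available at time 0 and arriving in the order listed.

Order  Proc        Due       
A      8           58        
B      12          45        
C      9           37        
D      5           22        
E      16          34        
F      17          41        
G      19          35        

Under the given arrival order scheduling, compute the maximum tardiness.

51

FIFO (arrival order): A B C D E F G.
A: 0→8, due 58, tardiness 0
B: 8→20, due 45, tardiness 0
C: 20→29, due 37, tardiness 0
D: 29→34, due 22, tardiness 12
E: 34→50, due 34, tardiness 16
F: 50→67, due 41, tardiness 26
G: 67→86, due 35, tardiness 51
Maximum = 51.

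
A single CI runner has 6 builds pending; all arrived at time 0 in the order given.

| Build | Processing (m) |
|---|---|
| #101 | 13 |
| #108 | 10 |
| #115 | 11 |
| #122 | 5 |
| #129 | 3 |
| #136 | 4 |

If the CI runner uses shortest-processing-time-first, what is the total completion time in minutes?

SPT (increasing processing time): #129 #136 #122 #108 #115 #101.
#129: 0→3
#136: 3→7
#122: 7→12
#108: 12→22
#115: 22→33
#101: 33→46
Sum = 3+7+12+22+33+46 = 123.

123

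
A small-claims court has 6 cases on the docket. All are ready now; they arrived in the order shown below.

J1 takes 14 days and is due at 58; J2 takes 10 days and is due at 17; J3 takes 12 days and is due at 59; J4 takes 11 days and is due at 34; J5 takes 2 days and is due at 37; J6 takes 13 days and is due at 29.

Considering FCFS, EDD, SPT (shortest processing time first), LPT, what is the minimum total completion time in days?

182

FIFO (arrival order): J1 J2 J3 J4 J5 J6.
J1: 0→14
J2: 14→24
J3: 24→36
J4: 36→47
J5: 47→49
J6: 49→62
Sum = 14+24+36+47+49+62 = 232.
EDD (increasing due date): J2 J6 J4 J5 J1 J3.
J2: 0→10
J6: 10→23
J4: 23→34
J5: 34→36
J1: 36→50
J3: 50→62
Sum = 10+23+34+36+50+62 = 215.
SPT (increasing processing time): J5 J2 J4 J3 J6 J1.
J5: 0→2
J2: 2→12
J4: 12→23
J3: 23→35
J6: 35→48
J1: 48→62
Sum = 2+12+23+35+48+62 = 182.
LPT (decreasing processing time): J1 J6 J3 J4 J2 J5.
J1: 0→14
J6: 14→27
J3: 27→39
J4: 39→50
J2: 50→60
J5: 60→62
Sum = 14+27+39+50+60+62 = 252.
FIFO 232, EDD 215, SPT 182, LPT 252 → minimum 182.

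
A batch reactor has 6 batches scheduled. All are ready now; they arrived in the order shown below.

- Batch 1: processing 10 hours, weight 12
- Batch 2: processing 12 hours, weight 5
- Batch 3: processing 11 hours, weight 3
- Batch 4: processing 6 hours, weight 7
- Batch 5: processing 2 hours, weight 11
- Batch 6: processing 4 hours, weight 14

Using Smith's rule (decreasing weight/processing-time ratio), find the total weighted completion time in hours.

WSPT (decreasing weight/processing-time ratio): Batch 5 Batch 6 Batch 1 Batch 4 Batch 2 Batch 3.
Batch 5: finishes 2, weight 11, w·C = 22
Batch 6: finishes 6, weight 14, w·C = 84
Batch 1: finishes 16, weight 12, w·C = 192
Batch 4: finishes 22, weight 7, w·C = 154
Batch 2: finishes 34, weight 5, w·C = 170
Batch 3: finishes 45, weight 3, w·C = 135
Sum = 22+84+192+154+170+135 = 757.

757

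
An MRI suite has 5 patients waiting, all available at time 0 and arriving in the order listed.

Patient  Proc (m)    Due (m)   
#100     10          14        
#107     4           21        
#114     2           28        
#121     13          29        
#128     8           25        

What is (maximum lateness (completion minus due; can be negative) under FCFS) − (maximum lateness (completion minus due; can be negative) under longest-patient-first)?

FIFO (arrival order): #100 #107 #114 #121 #128.
#100: 0→10, due 14, lateness -4
#107: 10→14, due 21, lateness -7
#114: 14→16, due 28, lateness -12
#121: 16→29, due 29, lateness 0
#128: 29→37, due 25, lateness 12
Maximum = 12.
LPT (decreasing processing time): #121 #100 #128 #107 #114.
#121: 0→13, due 29, lateness -16
#100: 13→23, due 14, lateness 9
#128: 23→31, due 25, lateness 6
#107: 31→35, due 21, lateness 14
#114: 35→37, due 28, lateness 9
Maximum = 14.
Difference = 12 − 14 = -2.

-2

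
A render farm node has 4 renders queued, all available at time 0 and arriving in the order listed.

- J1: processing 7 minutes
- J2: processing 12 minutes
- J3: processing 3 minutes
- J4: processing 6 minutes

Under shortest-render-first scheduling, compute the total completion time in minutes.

56

SPT (increasing processing time): J3 J4 J1 J2.
J3: 0→3
J4: 3→9
J1: 9→16
J2: 16→28
Sum = 3+9+16+28 = 56.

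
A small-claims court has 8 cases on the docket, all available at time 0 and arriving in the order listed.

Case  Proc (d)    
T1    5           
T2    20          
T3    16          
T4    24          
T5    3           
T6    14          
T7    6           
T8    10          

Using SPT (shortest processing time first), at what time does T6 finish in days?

SPT (increasing processing time): T5 T1 T7 T8 T6 T3 T2 T4.
T5: 0→3
T1: 3→8
T7: 8→14
T8: 14→24
T6: 24→38

38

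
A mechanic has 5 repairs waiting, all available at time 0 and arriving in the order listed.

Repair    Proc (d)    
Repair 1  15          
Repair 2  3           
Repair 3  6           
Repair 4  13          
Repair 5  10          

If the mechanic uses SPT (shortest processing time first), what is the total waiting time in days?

SPT (increasing processing time): Repair 2 Repair 3 Repair 5 Repair 4 Repair 1.
Repair 2: waits 0, runs 0→3
Repair 3: waits 3, runs 3→9
Repair 5: waits 9, runs 9→19
Repair 4: waits 19, runs 19→32
Repair 1: waits 32, runs 32→47
Sum = 0+3+9+19+32 = 63.

63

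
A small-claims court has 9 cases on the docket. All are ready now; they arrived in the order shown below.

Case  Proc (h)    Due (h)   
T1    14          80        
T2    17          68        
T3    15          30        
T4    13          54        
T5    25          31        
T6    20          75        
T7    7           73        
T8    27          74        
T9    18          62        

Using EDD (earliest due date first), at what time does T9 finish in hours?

EDD (increasing due date): T3 T5 T4 T9 T2 T7 T8 T6 T1.
T3: 0→15
T5: 15→40
T4: 40→53
T9: 53→71

71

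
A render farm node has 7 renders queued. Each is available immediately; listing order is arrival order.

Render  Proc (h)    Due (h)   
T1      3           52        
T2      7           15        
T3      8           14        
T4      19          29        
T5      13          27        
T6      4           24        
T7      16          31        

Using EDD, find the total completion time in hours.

262

EDD (increasing due date): T3 T2 T6 T5 T4 T7 T1.
T3: 0→8
T2: 8→15
T6: 15→19
T5: 19→32
T4: 32→51
T7: 51→67
T1: 67→70
Sum = 8+15+19+32+51+67+70 = 262.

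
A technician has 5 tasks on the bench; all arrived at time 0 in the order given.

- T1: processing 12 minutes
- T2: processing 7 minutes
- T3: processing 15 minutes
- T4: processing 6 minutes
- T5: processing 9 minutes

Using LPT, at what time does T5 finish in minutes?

36

LPT (decreasing processing time): T3 T1 T5 T2 T4.
T3: 0→15
T1: 15→27
T5: 27→36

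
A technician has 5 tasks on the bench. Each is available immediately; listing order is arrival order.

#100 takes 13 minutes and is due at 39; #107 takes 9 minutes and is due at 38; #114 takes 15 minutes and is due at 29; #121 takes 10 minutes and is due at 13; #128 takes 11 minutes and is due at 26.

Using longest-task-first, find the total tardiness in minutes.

LPT (decreasing processing time): #114 #100 #128 #121 #107.
#114: 0→15, due 29, tardiness 0
#100: 15→28, due 39, tardiness 0
#128: 28→39, due 26, tardiness 13
#121: 39→49, due 13, tardiness 36
#107: 49→58, due 38, tardiness 20
Sum = 0+0+13+36+20 = 69.

69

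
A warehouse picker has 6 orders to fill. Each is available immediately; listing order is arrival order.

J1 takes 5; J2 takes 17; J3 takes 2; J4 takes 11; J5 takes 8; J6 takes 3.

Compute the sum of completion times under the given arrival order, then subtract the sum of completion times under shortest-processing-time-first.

65

FIFO (arrival order): J1 J2 J3 J4 J5 J6.
J1: 0→5
J2: 5→22
J3: 22→24
J4: 24→35
J5: 35→43
J6: 43→46
Sum = 5+22+24+35+43+46 = 175.
SPT (increasing processing time): J3 J6 J1 J5 J4 J2.
J3: 0→2
J6: 2→5
J1: 5→10
J5: 10→18
J4: 18→29
J2: 29→46
Sum = 2+5+10+18+29+46 = 110.
Difference = 175 − 110 = 65.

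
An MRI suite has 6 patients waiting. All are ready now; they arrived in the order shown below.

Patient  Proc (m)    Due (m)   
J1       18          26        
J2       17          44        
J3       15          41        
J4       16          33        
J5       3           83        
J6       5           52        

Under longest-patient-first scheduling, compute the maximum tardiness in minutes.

25

LPT (decreasing processing time): J1 J2 J4 J3 J6 J5.
J1: 0→18, due 26, tardiness 0
J2: 18→35, due 44, tardiness 0
J4: 35→51, due 33, tardiness 18
J3: 51→66, due 41, tardiness 25
J6: 66→71, due 52, tardiness 19
J5: 71→74, due 83, tardiness 0
Maximum = 25.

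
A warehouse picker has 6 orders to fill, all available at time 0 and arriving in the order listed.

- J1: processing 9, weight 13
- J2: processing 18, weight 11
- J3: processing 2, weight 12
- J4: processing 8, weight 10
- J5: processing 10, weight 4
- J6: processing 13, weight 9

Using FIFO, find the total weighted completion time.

FIFO (arrival order): J1 J2 J3 J4 J5 J6.
J1: finishes 9, weight 13, w·C = 117
J2: finishes 27, weight 11, w·C = 297
J3: finishes 29, weight 12, w·C = 348
J4: finishes 37, weight 10, w·C = 370
J5: finishes 47, weight 4, w·C = 188
J6: finishes 60, weight 9, w·C = 540
Sum = 117+297+348+370+188+540 = 1860.

1860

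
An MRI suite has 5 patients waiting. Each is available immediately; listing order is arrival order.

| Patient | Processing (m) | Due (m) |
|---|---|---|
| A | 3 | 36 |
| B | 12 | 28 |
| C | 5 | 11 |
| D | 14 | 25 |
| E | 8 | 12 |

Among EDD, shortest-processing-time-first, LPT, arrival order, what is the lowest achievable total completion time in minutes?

97

EDD (increasing due date): C E D B A.
C: 0→5
E: 5→13
D: 13→27
B: 27→39
A: 39→42
Sum = 5+13+27+39+42 = 126.
SPT (increasing processing time): A C E B D.
A: 0→3
C: 3→8
E: 8→16
B: 16→28
D: 28→42
Sum = 3+8+16+28+42 = 97.
LPT (decreasing processing time): D B E C A.
D: 0→14
B: 14→26
E: 26→34
C: 34→39
A: 39→42
Sum = 14+26+34+39+42 = 155.
FIFO (arrival order): A B C D E.
A: 0→3
B: 3→15
C: 15→20
D: 20→34
E: 34→42
Sum = 3+15+20+34+42 = 114.
EDD 126, SPT 97, LPT 155, FIFO 114 → minimum 97.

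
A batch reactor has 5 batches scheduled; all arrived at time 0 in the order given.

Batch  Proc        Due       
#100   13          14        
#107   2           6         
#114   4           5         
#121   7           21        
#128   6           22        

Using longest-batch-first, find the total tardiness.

55

LPT (decreasing processing time): #100 #121 #128 #114 #107.
#100: 0→13, due 14, tardiness 0
#121: 13→20, due 21, tardiness 0
#128: 20→26, due 22, tardiness 4
#114: 26→30, due 5, tardiness 25
#107: 30→32, due 6, tardiness 26
Sum = 0+0+4+25+26 = 55.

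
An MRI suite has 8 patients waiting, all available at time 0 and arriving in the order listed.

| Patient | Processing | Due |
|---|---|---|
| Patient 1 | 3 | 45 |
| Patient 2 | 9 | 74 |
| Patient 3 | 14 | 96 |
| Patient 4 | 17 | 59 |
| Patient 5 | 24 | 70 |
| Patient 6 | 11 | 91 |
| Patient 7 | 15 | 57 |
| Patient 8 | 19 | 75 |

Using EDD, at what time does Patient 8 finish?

87

EDD (increasing due date): Patient 1 Patient 7 Patient 4 Patient 5 Patient 2 Patient 8 Patient 6 Patient 3.
Patient 1: 0→3
Patient 7: 3→18
Patient 4: 18→35
Patient 5: 35→59
Patient 2: 59→68
Patient 8: 68→87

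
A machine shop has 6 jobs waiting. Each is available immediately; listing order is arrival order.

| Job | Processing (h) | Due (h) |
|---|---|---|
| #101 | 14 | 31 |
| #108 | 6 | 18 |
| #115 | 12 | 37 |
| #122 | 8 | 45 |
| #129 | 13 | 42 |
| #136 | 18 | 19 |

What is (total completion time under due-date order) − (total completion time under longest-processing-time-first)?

EDD (increasing due date): #108 #136 #101 #115 #129 #122.
#108: 0→6
#136: 6→24
#101: 24→38
#115: 38→50
#129: 50→63
#122: 63→71
Sum = 6+24+38+50+63+71 = 252.
LPT (decreasing processing time): #136 #101 #129 #115 #122 #108.
#136: 0→18
#101: 18→32
#129: 32→45
#115: 45→57
#122: 57→65
#108: 65→71
Sum = 18+32+45+57+65+71 = 288.
Difference = 252 − 288 = -36.

-36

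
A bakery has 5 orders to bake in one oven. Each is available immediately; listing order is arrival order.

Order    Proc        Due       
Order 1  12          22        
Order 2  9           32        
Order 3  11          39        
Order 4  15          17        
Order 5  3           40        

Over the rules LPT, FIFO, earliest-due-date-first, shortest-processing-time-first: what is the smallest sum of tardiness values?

27

LPT (decreasing processing time): Order 4 Order 1 Order 3 Order 2 Order 5.
Order 4: 0→15, due 17, tardiness 0
Order 1: 15→27, due 22, tardiness 5
Order 3: 27→38, due 39, tardiness 0
Order 2: 38→47, due 32, tardiness 15
Order 5: 47→50, due 40, tardiness 10
Sum = 0+5+0+15+10 = 30.
FIFO (arrival order): Order 1 Order 2 Order 3 Order 4 Order 5.
Order 1: 0→12, due 22, tardiness 0
Order 2: 12→21, due 32, tardiness 0
Order 3: 21→32, due 39, tardiness 0
Order 4: 32→47, due 17, tardiness 30
Order 5: 47→50, due 40, tardiness 10
Sum = 0+0+0+30+10 = 40.
EDD (increasing due date): Order 4 Order 1 Order 2 Order 3 Order 5.
Order 4: 0→15, due 17, tardiness 0
Order 1: 15→27, due 22, tardiness 5
Order 2: 27→36, due 32, tardiness 4
Order 3: 36→47, due 39, tardiness 8
Order 5: 47→50, due 40, tardiness 10
Sum = 0+5+4+8+10 = 27.
SPT (increasing processing time): Order 5 Order 2 Order 3 Order 1 Order 4.
Order 5: 0→3, due 40, tardiness 0
Order 2: 3→12, due 32, tardiness 0
Order 3: 12→23, due 39, tardiness 0
Order 1: 23→35, due 22, tardiness 13
Order 4: 35→50, due 17, tardiness 33
Sum = 0+0+0+13+33 = 46.
LPT 30, FIFO 40, EDD 27, SPT 46 → minimum 27.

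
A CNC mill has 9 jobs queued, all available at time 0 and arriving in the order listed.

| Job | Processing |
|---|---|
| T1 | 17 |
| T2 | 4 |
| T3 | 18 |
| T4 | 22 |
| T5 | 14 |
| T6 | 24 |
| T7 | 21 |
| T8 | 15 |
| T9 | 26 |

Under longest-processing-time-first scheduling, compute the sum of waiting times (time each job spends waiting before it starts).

780

LPT (decreasing processing time): T9 T6 T4 T7 T3 T1 T8 T5 T2.
T9: waits 0, runs 0→26
T6: waits 26, runs 26→50
T4: waits 50, runs 50→72
T7: waits 72, runs 72→93
T3: waits 93, runs 93→111
T1: waits 111, runs 111→128
T8: waits 128, runs 128→143
T5: waits 143, runs 143→157
T2: waits 157, runs 157→161
Sum = 0+26+50+72+93+111+128+143+157 = 780.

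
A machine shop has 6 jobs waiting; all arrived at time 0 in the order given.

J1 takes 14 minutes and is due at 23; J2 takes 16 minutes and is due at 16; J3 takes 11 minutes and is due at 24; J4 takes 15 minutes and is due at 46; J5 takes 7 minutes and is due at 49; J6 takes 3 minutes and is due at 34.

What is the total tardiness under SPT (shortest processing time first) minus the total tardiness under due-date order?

2

SPT (increasing processing time): J6 J5 J3 J1 J4 J2.
J6: 0→3, due 34, tardiness 0
J5: 3→10, due 49, tardiness 0
J3: 10→21, due 24, tardiness 0
J1: 21→35, due 23, tardiness 12
J4: 35→50, due 46, tardiness 4
J2: 50→66, due 16, tardiness 50
Sum = 0+0+0+12+4+50 = 66.
EDD (increasing due date): J2 J1 J3 J6 J4 J5.
J2: 0→16, due 16, tardiness 0
J1: 16→30, due 23, tardiness 7
J3: 30→41, due 24, tardiness 17
J6: 41→44, due 34, tardiness 10
J4: 44→59, due 46, tardiness 13
J5: 59→66, due 49, tardiness 17
Sum = 0+7+17+10+13+17 = 64.
Difference = 66 − 64 = 2.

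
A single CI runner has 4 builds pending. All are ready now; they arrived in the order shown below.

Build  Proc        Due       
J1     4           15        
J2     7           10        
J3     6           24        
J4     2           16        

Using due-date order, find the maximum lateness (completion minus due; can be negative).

EDD (increasing due date): J2 J1 J4 J3.
J2: 0→7, due 10, lateness -3
J1: 7→11, due 15, lateness -4
J4: 11→13, due 16, lateness -3
J3: 13→19, due 24, lateness -5
Maximum = -3.

-3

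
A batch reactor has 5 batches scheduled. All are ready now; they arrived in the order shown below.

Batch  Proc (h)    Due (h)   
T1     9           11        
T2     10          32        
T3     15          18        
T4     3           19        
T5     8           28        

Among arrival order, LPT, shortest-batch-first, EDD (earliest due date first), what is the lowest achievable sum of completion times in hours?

109

FIFO (arrival order): T1 T2 T3 T4 T5.
T1: 0→9
T2: 9→19
T3: 19→34
T4: 34→37
T5: 37→45
Sum = 9+19+34+37+45 = 144.
LPT (decreasing processing time): T3 T2 T1 T5 T4.
T3: 0→15
T2: 15→25
T1: 25→34
T5: 34→42
T4: 42→45
Sum = 15+25+34+42+45 = 161.
SPT (increasing processing time): T4 T5 T1 T2 T3.
T4: 0→3
T5: 3→11
T1: 11→20
T2: 20→30
T3: 30→45
Sum = 3+11+20+30+45 = 109.
EDD (increasing due date): T1 T3 T4 T5 T2.
T1: 0→9
T3: 9→24
T4: 24→27
T5: 27→35
T2: 35→45
Sum = 9+24+27+35+45 = 140.
FIFO 144, LPT 161, SPT 109, EDD 140 → minimum 109.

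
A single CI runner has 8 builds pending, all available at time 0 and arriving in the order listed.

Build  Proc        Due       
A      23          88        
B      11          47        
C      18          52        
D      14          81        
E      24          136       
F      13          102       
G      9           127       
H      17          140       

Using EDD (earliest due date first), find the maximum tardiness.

0

EDD (increasing due date): B C D A F G E H.
B: 0→11, due 47, tardiness 0
C: 11→29, due 52, tardiness 0
D: 29→43, due 81, tardiness 0
A: 43→66, due 88, tardiness 0
F: 66→79, due 102, tardiness 0
G: 79→88, due 127, tardiness 0
E: 88→112, due 136, tardiness 0
H: 112→129, due 140, tardiness 0
Maximum = 0.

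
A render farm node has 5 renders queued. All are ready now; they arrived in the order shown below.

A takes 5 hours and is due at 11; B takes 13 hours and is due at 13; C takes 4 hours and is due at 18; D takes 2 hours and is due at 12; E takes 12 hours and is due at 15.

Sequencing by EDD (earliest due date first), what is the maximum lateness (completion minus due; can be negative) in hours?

18

EDD (increasing due date): A D B E C.
A: 0→5, due 11, lateness -6
D: 5→7, due 12, lateness -5
B: 7→20, due 13, lateness 7
E: 20→32, due 15, lateness 17
C: 32→36, due 18, lateness 18
Maximum = 18.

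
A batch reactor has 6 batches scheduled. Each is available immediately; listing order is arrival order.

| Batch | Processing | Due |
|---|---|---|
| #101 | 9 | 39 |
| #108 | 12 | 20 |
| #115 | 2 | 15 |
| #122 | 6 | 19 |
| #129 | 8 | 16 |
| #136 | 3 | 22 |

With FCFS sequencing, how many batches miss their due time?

5

FIFO (arrival order): #101 #108 #115 #122 #129 #136.
#101: 0→9, due 39, tardiness 0
#108: 9→21, due 20, tardiness 1
#115: 21→23, due 15, tardiness 8
#122: 23→29, due 19, tardiness 10
#129: 29→37, due 16, tardiness 21
#136: 37→40, due 22, tardiness 18
Late batches: 5.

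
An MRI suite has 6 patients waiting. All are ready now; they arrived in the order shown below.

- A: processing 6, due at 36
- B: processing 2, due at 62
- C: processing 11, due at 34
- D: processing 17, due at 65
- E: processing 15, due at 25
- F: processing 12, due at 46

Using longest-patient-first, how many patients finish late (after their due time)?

4

LPT (decreasing processing time): D E F C A B.
D: 0→17, due 65, tardiness 0
E: 17→32, due 25, tardiness 7
F: 32→44, due 46, tardiness 0
C: 44→55, due 34, tardiness 21
A: 55→61, due 36, tardiness 25
B: 61→63, due 62, tardiness 1
Late patients: 4.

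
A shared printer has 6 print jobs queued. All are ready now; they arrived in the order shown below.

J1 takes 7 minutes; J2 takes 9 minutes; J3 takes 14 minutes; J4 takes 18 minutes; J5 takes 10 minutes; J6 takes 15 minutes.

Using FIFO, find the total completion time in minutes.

FIFO (arrival order): J1 J2 J3 J4 J5 J6.
J1: 0→7
J2: 7→16
J3: 16→30
J4: 30→48
J5: 48→58
J6: 58→73
Sum = 7+16+30+48+58+73 = 232.

232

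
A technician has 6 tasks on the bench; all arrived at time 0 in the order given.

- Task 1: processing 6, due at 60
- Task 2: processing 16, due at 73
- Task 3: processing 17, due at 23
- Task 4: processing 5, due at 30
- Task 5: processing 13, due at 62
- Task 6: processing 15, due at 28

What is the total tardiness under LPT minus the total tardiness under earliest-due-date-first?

LPT (decreasing processing time): Task 3 Task 2 Task 6 Task 5 Task 1 Task 4.
Task 3: 0→17, due 23, tardiness 0
Task 2: 17→33, due 73, tardiness 0
Task 6: 33→48, due 28, tardiness 20
Task 5: 48→61, due 62, tardiness 0
Task 1: 61→67, due 60, tardiness 7
Task 4: 67→72, due 30, tardiness 42
Sum = 0+0+20+0+7+42 = 69.
EDD (increasing due date): Task 3 Task 6 Task 4 Task 1 Task 5 Task 2.
Task 3: 0→17, due 23, tardiness 0
Task 6: 17→32, due 28, tardiness 4
Task 4: 32→37, due 30, tardiness 7
Task 1: 37→43, due 60, tardiness 0
Task 5: 43→56, due 62, tardiness 0
Task 2: 56→72, due 73, tardiness 0
Sum = 0+4+7+0+0+0 = 11.
Difference = 69 − 11 = 58.

58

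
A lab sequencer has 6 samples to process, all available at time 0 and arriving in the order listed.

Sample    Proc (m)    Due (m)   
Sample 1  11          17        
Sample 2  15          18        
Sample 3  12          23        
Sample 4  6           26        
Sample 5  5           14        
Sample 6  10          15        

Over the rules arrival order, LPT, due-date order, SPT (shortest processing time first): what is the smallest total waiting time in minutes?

113

FIFO (arrival order): Sample 1 Sample 2 Sample 3 Sample 4 Sample 5 Sample 6.
Sample 1: waits 0, runs 0→11
Sample 2: waits 11, runs 11→26
Sample 3: waits 26, runs 26→38
Sample 4: waits 38, runs 38→44
Sample 5: waits 44, runs 44→49
Sample 6: waits 49, runs 49→59
Sum = 0+11+26+38+44+49 = 168.
LPT (decreasing processing time): Sample 2 Sample 3 Sample 1 Sample 6 Sample 4 Sample 5.
Sample 2: waits 0, runs 0→15
Sample 3: waits 15, runs 15→27
Sample 1: waits 27, runs 27→38
Sample 6: waits 38, runs 38→48
Sample 4: waits 48, runs 48→54
Sample 5: waits 54, runs 54→59
Sum = 0+15+27+38+48+54 = 182.
EDD (increasing due date): Sample 5 Sample 6 Sample 1 Sample 2 Sample 3 Sample 4.
Sample 5: waits 0, runs 0→5
Sample 6: waits 5, runs 5→15
Sample 1: waits 15, runs 15→26
Sample 2: waits 26, runs 26→41
Sample 3: waits 41, runs 41→53
Sample 4: waits 53, runs 53→59
Sum = 0+5+15+26+41+53 = 140.
SPT (increasing processing time): Sample 5 Sample 4 Sample 6 Sample 1 Sample 3 Sample 2.
Sample 5: waits 0, runs 0→5
Sample 4: waits 5, runs 5→11
Sample 6: waits 11, runs 11→21
Sample 1: waits 21, runs 21→32
Sample 3: waits 32, runs 32→44
Sample 2: waits 44, runs 44→59
Sum = 0+5+11+21+32+44 = 113.
FIFO 168, LPT 182, EDD 140, SPT 113 → minimum 113.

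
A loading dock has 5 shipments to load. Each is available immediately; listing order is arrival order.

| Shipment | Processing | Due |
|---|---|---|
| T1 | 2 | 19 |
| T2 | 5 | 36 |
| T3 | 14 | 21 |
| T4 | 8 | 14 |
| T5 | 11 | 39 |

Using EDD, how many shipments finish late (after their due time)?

2

EDD (increasing due date): T4 T1 T3 T2 T5.
T4: 0→8, due 14, tardiness 0
T1: 8→10, due 19, tardiness 0
T3: 10→24, due 21, tardiness 3
T2: 24→29, due 36, tardiness 0
T5: 29→40, due 39, tardiness 1
Late shipments: 2.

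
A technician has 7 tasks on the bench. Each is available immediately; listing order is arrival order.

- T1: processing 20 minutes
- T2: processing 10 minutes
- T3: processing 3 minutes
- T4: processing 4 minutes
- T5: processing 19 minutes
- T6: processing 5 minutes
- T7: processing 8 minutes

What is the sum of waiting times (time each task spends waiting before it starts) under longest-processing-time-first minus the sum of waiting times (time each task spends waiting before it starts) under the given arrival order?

LPT (decreasing processing time): T1 T5 T2 T7 T6 T4 T3.
T1: waits 0, runs 0→20
T5: waits 20, runs 20→39
T2: waits 39, runs 39→49
T7: waits 49, runs 49→57
T6: waits 57, runs 57→62
T4: waits 62, runs 62→66
T3: waits 66, runs 66→69
Sum = 0+20+39+49+57+62+66 = 293.
FIFO (arrival order): T1 T2 T3 T4 T5 T6 T7.
T1: waits 0, runs 0→20
T2: waits 20, runs 20→30
T3: waits 30, runs 30→33
T4: waits 33, runs 33→37
T5: waits 37, runs 37→56
T6: waits 56, runs 56→61
T7: waits 61, runs 61→69
Sum = 0+20+30+33+37+56+61 = 237.
Difference = 293 − 237 = 56.

56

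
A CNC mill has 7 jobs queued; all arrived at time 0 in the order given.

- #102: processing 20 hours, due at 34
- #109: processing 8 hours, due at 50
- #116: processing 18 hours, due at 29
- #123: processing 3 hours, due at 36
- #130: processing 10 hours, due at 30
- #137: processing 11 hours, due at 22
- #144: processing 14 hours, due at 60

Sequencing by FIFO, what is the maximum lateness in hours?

FIFO (arrival order): #102 #109 #116 #123 #130 #137 #144.
#102: 0→20, due 34, lateness -14
#109: 20→28, due 50, lateness -22
#116: 28→46, due 29, lateness 17
#123: 46→49, due 36, lateness 13
#130: 49→59, due 30, lateness 29
#137: 59→70, due 22, lateness 48
#144: 70→84, due 60, lateness 24
Maximum = 48.

48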